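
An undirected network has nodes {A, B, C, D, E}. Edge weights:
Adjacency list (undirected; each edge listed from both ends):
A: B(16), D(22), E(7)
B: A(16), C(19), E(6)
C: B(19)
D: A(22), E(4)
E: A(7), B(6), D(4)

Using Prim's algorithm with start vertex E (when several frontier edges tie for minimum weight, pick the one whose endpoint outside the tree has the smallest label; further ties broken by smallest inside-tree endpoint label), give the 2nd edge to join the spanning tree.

Prim's algorithm from E:
Step 1: frontier [D—E 4, B—E 6, A—E 7] → take D—E (4); add D.
Step 2: frontier [A—D 22, B—E 6, A—E 7] → take B—E (6); add B.
Step 3: frontier [A—B 16, B—C 19, A—D 22, A—E 7] → take A—E (7); add A.
Step 4: frontier [B—C 19] → take B—C (19); add C.
The 2nd edge added is B—E.

B-E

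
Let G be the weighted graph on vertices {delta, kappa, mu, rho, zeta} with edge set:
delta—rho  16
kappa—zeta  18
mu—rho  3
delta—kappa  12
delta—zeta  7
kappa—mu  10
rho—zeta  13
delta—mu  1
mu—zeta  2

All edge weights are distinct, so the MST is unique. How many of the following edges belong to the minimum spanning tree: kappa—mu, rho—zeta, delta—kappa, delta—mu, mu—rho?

Kruskal: consider edges lightest-first.
delta—mu (1): add. Components now {zeta} {delta,mu} {rho} {kappa}
mu—zeta (2): add. Components now {delta,mu,zeta} {rho} {kappa}
mu—rho (3): add. Components now {delta,mu,rho,zeta} {kappa}
delta—zeta (7): skip — zeta and delta already connected.
kappa—mu (10): add. Components now {delta,kappa,mu,rho,zeta}
MST edge set: {delta—mu, mu—zeta, mu—rho, kappa—mu}.
Of the listed edges, {kappa—mu, delta—mu, mu—rho} are in the MST → 3.

3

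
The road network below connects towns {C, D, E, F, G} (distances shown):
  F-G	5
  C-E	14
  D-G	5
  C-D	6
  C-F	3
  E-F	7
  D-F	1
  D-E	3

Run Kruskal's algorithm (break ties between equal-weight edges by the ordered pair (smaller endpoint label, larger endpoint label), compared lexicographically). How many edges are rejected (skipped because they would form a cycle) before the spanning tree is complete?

Kruskal: consider edges lightest-first.
D-F (1): add — endpoints in different components.
C-F (3): add — endpoints in different components.
D-E (3): add — endpoints in different components.
D-G (5): add — endpoints in different components.
Edges rejected before the tree was complete: 0.

0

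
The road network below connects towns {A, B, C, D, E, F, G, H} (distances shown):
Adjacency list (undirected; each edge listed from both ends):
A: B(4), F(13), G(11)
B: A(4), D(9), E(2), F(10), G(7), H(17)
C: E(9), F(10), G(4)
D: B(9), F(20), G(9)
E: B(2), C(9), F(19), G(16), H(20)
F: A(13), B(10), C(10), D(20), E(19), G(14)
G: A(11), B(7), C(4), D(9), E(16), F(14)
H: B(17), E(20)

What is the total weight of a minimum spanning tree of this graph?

Prim's algorithm from D:
Step 1: cheapest edge leaving the tree is B D (9); add B.
Step 2: cheapest edge leaving the tree is B E (2); add E.
Step 3: cheapest edge leaving the tree is A B (4); add A.
Step 4: cheapest edge leaving the tree is B G (7); add G.
Step 5: cheapest edge leaving the tree is C G (4); add C.
Step 6: cheapest edge leaving the tree is B F (10); add F.
Step 7: cheapest edge leaving the tree is B H (17); add H.
MST edges: B D, B E, A B, B G, C G, B F, B H; total weight 9+2+4+7+4+10+17 = 53.

53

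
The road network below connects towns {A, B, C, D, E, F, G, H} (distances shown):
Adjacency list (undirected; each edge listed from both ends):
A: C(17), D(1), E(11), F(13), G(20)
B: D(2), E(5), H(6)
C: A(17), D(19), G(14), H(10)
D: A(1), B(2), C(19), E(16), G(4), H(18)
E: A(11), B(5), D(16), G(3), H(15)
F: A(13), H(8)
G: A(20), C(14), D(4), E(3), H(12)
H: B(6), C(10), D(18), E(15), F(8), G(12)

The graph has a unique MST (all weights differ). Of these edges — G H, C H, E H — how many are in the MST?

1

Sort edges by weight, then run Kruskal:
A D (1): add — endpoints in different components.
B D (2): add — endpoints in different components.
E G (3): add — endpoints in different components.
D G (4): add — endpoints in different components.
B E (5): skip — B and E already connected.
B H (6): add — endpoints in different components.
F H (8): add — endpoints in different components.
C H (10): add — endpoints in different components.
MST edge set: {A D, B D, E G, D G, B H, F H, C H}.
Of the listed edges, {C H} are in the MST → 1.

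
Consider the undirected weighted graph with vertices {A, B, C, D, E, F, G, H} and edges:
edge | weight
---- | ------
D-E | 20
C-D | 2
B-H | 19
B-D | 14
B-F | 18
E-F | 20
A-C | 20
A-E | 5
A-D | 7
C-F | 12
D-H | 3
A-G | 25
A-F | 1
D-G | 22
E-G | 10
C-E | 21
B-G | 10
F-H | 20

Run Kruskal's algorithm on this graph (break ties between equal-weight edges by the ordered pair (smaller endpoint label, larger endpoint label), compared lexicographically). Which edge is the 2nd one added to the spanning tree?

C-D

Sort edges by weight, then run Kruskal:
A-F (1): add — endpoints in different components.
C-D (2): add — endpoints in different components.
D-H (3): add — endpoints in different components.
A-E (5): add — endpoints in different components.
A-D (7): add — endpoints in different components.
B-G (10): add — endpoints in different components.
E-G (10): add — endpoints in different components.
The 2nd edge added is C-D.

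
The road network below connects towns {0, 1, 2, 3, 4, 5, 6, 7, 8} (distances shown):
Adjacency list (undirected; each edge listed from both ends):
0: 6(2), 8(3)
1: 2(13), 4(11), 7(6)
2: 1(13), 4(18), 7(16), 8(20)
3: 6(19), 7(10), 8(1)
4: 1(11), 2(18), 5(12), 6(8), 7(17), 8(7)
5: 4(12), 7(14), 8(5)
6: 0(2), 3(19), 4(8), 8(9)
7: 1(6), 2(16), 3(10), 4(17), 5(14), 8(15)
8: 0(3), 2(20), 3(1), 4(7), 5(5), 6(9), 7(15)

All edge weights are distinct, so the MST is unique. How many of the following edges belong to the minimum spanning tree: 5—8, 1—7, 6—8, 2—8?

2

Kruskal: consider edges lightest-first.
3—8 (1): add — endpoints in different components.
0—6 (2): add — endpoints in different components.
0—8 (3): add — endpoints in different components.
5—8 (5): add — endpoints in different components.
1—7 (6): add — endpoints in different components.
4—8 (7): add — endpoints in different components.
4—6 (8): skip — 4 and 6 already connected.
6—8 (9): skip — 6 and 8 already connected.
3—7 (10): add — endpoints in different components.
1—4 (11): skip — 1 and 4 already connected.
4—5 (12): skip — 4 and 5 already connected.
1—2 (13): add — endpoints in different components.
MST edge set: {3—8, 0—6, 0—8, 5—8, 1—7, 4—8, 3—7, 1—2}.
Of the listed edges, {5—8, 1—7} are in the MST → 2.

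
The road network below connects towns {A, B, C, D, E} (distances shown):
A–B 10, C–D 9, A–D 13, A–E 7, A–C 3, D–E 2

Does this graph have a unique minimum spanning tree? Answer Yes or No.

Yes

Sort edges by weight, then run Kruskal:
D–E (2): add. Components now {A} {B} {C} {D,E}
A–C (3): add. Components now {A,C} {B} {D,E}
A–E (7): add. Components now {A,C,D,E} {B}
C–D (9): skip — C and D already connected.
A–B (10): add. Components now {A,B,C,D,E}
Every non-tree edge has weight strictly greater than the heaviest edge on the tree path between its endpoints, so the MST is unique.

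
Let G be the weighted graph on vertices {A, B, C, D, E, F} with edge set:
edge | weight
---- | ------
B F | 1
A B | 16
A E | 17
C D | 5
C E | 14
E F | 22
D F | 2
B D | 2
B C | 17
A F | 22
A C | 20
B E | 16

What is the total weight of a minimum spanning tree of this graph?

38

Grow the tree from B using Prim:
Step 1: cheapest edge leaving the tree is B F (1); add F.
Step 2: cheapest edge leaving the tree is B D (2); add D.
Step 3: cheapest edge leaving the tree is C D (5); add C.
Step 4: cheapest edge leaving the tree is C E (14); add E.
Step 5: cheapest edge leaving the tree is A B (16); add A.
MST edges: B F, B D, C D, C E, A B; total weight 1+2+5+14+16 = 38.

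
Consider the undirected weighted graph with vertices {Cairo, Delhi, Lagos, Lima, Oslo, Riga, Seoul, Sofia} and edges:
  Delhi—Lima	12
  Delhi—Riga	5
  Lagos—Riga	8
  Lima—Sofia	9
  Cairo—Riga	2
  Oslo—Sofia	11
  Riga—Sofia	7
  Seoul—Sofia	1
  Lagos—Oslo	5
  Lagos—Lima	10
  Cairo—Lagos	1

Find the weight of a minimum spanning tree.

Sort edges by weight, then run Kruskal:
Cairo—Lagos (1): add — endpoints in different components.
Seoul—Sofia (1): add — endpoints in different components.
Cairo—Riga (2): add — endpoints in different components.
Delhi—Riga (5): add — endpoints in different components.
Lagos—Oslo (5): add — endpoints in different components.
Riga—Sofia (7): add — endpoints in different components.
Lagos—Riga (8): skip — Riga and Lagos already connected.
Lima—Sofia (9): add — endpoints in different components.
MST edges: Cairo—Lagos, Seoul—Sofia, Cairo—Riga, Delhi—Riga, Lagos—Oslo, Riga—Sofia, Lima—Sofia; total weight 1+1+2+5+5+7+9 = 30.

30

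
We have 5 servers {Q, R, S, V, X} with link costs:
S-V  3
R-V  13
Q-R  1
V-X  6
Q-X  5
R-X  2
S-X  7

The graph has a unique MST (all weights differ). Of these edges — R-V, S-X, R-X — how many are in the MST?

Sort edges by weight, then run Kruskal:
Q-R (1): add — endpoints in different components.
R-X (2): add — endpoints in different components.
S-V (3): add — endpoints in different components.
Q-X (5): skip — Q and X already connected.
V-X (6): add — endpoints in different components.
MST edge set: {Q-R, R-X, S-V, V-X}.
Of the listed edges, {R-X} are in the MST → 1.

1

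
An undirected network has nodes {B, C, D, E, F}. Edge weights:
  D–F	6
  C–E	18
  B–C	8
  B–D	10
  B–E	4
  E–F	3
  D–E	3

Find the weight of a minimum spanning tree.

18

Grow the tree from D using Prim:
Step 1: cheapest edge leaving the tree is D–E (3); add E.
Step 2: cheapest edge leaving the tree is E–F (3); add F.
Step 3: cheapest edge leaving the tree is B–E (4); add B.
Step 4: cheapest edge leaving the tree is B–C (8); add C.
MST edges: D–E, E–F, B–E, B–C; total weight 3+3+4+8 = 18.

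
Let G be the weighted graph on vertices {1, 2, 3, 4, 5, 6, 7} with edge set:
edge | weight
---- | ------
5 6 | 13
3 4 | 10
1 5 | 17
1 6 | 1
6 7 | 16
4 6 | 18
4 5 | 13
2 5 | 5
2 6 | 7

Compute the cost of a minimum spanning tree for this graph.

Prim's algorithm from 2:
Step 1: cheapest edge leaving the tree is 2 5 (5); add 5.
Step 2: cheapest edge leaving the tree is 2 6 (7); add 6.
Step 3: cheapest edge leaving the tree is 1 6 (1); add 1.
Step 4: cheapest edge leaving the tree is 4 5 (13); add 4.
Step 5: cheapest edge leaving the tree is 3 4 (10); add 3.
Step 6: cheapest edge leaving the tree is 6 7 (16); add 7.
MST edges: 2 5, 2 6, 1 6, 4 5, 3 4, 6 7; total weight 5+7+1+13+10+16 = 52.

52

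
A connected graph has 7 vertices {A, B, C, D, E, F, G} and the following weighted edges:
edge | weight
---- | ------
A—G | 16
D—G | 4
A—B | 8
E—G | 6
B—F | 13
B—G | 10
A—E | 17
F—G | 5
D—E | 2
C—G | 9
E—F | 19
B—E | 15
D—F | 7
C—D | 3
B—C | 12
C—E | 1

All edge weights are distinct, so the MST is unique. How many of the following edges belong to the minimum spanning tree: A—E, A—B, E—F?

Kruskal's algorithm — process edges by increasing weight (ties by edge label):
C—E (1): add. Components now {A} {B} {C,E} {D} {F} {G}
D—E (2): add. Components now {A} {B} {C,D,E} {F} {G}
C—D (3): skip — C and D already connected.
D—G (4): add. Components now {A} {B} {C,D,E,G} {F}
F—G (5): add. Components now {A} {B} {C,D,E,F,G}
E—G (6): skip — E and G already connected.
D—F (7): skip — D and F already connected.
A—B (8): add. Components now {A,B} {C,D,E,F,G}
C—G (9): skip — C and G already connected.
B—G (10): add. Components now {A,B,C,D,E,F,G}
MST edge set: {C—E, D—E, D—G, F—G, A—B, B—G}.
Of the listed edges, {A—B} are in the MST → 1.

1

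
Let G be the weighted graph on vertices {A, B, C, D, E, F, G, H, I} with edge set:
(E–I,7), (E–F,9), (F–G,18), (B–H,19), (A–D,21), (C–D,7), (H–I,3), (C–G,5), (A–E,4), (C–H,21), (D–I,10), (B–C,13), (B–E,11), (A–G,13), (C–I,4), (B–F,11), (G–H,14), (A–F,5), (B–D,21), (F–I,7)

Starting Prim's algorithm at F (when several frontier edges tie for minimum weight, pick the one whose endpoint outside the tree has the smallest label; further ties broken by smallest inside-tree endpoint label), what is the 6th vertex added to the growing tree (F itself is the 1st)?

C

Prim's algorithm from F:
Step 1: cheapest edge leaving the tree is A–F (5); add A.
Step 2: cheapest edge leaving the tree is A–E (4); add E.
Step 3: cheapest edge leaving the tree is E–I (7); add I.
Step 4: cheapest edge leaving the tree is H–I (3); add H.
Step 5: cheapest edge leaving the tree is C–I (4); add C.
Step 6: cheapest edge leaving the tree is C–G (5); add G.
Step 7: cheapest edge leaving the tree is C–D (7); add D.
Step 8: cheapest edge leaving the tree is B–E (11); add B.
Vertex order: F, A, E, I, H, C, G, D, B. The 6th vertex is C.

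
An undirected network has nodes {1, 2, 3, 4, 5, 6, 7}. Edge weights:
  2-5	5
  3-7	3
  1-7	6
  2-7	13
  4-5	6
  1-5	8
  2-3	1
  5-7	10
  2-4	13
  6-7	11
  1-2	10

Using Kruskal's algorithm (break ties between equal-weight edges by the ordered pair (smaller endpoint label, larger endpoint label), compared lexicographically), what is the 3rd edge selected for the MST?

Kruskal's algorithm — process edges by increasing weight (ties by edge label):
2-3 (1): add. Components now {1} {2,3} {4} {5} {6} {7}
3-7 (3): add. Components now {1} {2,3,7} {4} {5} {6}
2-5 (5): add. Components now {1} {2,3,5,7} {4} {6}
1-7 (6): add. Components now {1,2,3,5,7} {4} {6}
4-5 (6): add. Components now {1,2,3,4,5,7} {6}
1-5 (8): skip — 1 and 5 already connected.
1-2 (10): skip — 1 and 2 already connected.
5-7 (10): skip — 5 and 7 already connected.
6-7 (11): add. Components now {1,2,3,4,5,6,7}
The 3rd edge added is 2-5.

2-5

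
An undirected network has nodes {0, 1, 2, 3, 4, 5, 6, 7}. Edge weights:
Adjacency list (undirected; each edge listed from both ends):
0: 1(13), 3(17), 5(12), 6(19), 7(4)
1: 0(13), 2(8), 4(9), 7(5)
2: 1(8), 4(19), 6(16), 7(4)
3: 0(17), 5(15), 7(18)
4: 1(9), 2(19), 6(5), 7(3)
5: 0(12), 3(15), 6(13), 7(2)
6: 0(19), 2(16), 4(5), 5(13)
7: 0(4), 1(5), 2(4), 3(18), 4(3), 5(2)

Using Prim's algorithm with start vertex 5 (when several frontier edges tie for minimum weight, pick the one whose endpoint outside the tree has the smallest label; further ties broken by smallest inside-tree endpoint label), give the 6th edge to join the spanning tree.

4-6

Prim, starting at 5.
Step 1: cheapest edge leaving the tree is 5–7 (2); add 7.
Step 2: cheapest edge leaving the tree is 4–7 (3); add 4.
Step 3: cheapest edge leaving the tree is 0–7 (4); add 0.
Step 4: cheapest edge leaving the tree is 2–7 (4); add 2.
Step 5: cheapest edge leaving the tree is 1–7 (5); add 1.
Step 6: cheapest edge leaving the tree is 4–6 (5); add 6.
Step 7: cheapest edge leaving the tree is 3–5 (15); add 3.
The 6th edge added is 4–6.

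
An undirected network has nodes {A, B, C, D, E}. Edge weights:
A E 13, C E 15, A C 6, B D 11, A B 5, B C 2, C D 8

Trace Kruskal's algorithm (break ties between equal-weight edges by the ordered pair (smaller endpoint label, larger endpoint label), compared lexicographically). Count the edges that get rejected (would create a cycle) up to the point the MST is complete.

2

Kruskal: consider edges lightest-first.
B C (2): add. Components now {A} {B,C} {D} {E}
A B (5): add. Components now {A,B,C} {D} {E}
A C (6): skip — A and C already connected.
C D (8): add. Components now {A,B,C,D} {E}
B D (11): skip — B and D already connected.
A E (13): add. Components now {A,B,C,D,E}
Edges rejected before the tree was complete: 2.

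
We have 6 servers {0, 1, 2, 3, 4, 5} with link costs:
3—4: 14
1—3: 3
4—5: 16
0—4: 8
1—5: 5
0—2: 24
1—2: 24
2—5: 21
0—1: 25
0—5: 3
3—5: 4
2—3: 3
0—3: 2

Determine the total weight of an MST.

19

Kruskal: consider edges lightest-first.
0—3 (2): add — endpoints in different components.
0—5 (3): add — endpoints in different components.
1—3 (3): add — endpoints in different components.
2—3 (3): add — endpoints in different components.
3—5 (4): skip — 3 and 5 already connected.
1—5 (5): skip — 1 and 5 already connected.
0—4 (8): add — endpoints in different components.
MST edges: 0—3, 0—5, 1—3, 2—3, 0—4; total weight 2+3+3+3+8 = 19.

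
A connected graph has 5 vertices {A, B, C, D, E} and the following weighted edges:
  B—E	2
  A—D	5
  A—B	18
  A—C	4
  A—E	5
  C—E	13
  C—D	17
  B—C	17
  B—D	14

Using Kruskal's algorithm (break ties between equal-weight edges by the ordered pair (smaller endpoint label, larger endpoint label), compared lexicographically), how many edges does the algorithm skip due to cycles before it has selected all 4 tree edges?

Kruskal's algorithm — process edges by increasing weight (ties by edge label):
B—E (2): add — endpoints in different components.
A—C (4): add — endpoints in different components.
A—D (5): add — endpoints in different components.
A—E (5): add — endpoints in different components.
Edges rejected before the tree was complete: 0.

0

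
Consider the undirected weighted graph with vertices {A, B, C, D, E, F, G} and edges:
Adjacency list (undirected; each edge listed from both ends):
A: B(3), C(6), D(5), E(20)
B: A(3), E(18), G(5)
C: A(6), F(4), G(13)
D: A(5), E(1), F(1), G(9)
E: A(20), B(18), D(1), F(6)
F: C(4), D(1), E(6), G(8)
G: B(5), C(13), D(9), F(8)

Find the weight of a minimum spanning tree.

Grow the tree from F using Prim:
Step 1: cheapest edge leaving the tree is D—F (1); add D.
Step 2: cheapest edge leaving the tree is D—E (1); add E.
Step 3: cheapest edge leaving the tree is C—F (4); add C.
Step 4: cheapest edge leaving the tree is A—D (5); add A.
Step 5: cheapest edge leaving the tree is A—B (3); add B.
Step 6: cheapest edge leaving the tree is B—G (5); add G.
MST edges: D—F, D—E, C—F, A—D, A—B, B—G; total weight 1+1+4+5+3+5 = 19.

19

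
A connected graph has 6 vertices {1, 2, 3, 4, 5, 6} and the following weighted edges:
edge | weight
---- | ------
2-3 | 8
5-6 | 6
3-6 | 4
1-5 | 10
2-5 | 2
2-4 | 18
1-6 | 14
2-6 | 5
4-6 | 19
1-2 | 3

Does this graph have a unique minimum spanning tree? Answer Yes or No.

Yes

Sort edges by weight, then run Kruskal:
2-5 (2): add — endpoints in different components.
1-2 (3): add — endpoints in different components.
3-6 (4): add — endpoints in different components.
2-6 (5): add — endpoints in different components.
5-6 (6): skip — 5 and 6 already connected.
2-3 (8): skip — 2 and 3 already connected.
1-5 (10): skip — 1 and 5 already connected.
1-6 (14): skip — 1 and 6 already connected.
2-4 (18): add — endpoints in different components.
Every non-tree edge has weight strictly greater than the heaviest edge on the tree path between its endpoints, so the MST is unique.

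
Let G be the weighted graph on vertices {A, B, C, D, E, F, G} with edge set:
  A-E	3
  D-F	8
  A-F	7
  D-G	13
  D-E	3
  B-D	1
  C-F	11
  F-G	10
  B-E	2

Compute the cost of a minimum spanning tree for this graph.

Kruskal's algorithm — process edges by increasing weight (ties by edge label):
B-D (1): add. Components now {A} {B,D} {C} {E} {F} {G}
B-E (2): add. Components now {A} {B,D,E} {C} {F} {G}
A-E (3): add. Components now {A,B,D,E} {C} {F} {G}
D-E (3): skip — D and E already connected.
A-F (7): add. Components now {A,B,D,E,F} {C} {G}
D-F (8): skip — D and F already connected.
F-G (10): add. Components now {A,B,D,E,F,G} {C}
C-F (11): add. Components now {A,B,C,D,E,F,G}
MST edges: B-D, B-E, A-E, A-F, F-G, C-F; total weight 1+2+3+7+10+11 = 34.

34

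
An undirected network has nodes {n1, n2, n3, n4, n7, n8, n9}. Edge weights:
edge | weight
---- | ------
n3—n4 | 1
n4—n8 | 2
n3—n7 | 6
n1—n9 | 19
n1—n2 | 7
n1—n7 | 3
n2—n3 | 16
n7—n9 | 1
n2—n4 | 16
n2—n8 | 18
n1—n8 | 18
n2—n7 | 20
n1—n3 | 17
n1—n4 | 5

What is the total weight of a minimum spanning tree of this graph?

Kruskal: consider edges lightest-first.
n3—n4 (1): add — endpoints in different components.
n7—n9 (1): add — endpoints in different components.
n4—n8 (2): add — endpoints in different components.
n1—n7 (3): add — endpoints in different components.
n1—n4 (5): add — endpoints in different components.
n3—n7 (6): skip — n3 and n7 already connected.
n1—n2 (7): add — endpoints in different components.
MST edges: n3—n4, n7—n9, n4—n8, n1—n7, n1—n4, n1—n2; total weight 1+1+2+3+5+7 = 19.

19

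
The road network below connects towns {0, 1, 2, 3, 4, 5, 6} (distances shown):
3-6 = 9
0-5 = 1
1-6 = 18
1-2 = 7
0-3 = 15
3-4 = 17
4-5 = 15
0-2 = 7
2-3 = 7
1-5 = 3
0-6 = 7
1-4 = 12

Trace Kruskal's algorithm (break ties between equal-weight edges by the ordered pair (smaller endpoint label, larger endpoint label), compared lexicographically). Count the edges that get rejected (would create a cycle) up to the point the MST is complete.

Kruskal's algorithm — process edges by increasing weight (ties by edge label):
0-5 (1): add. Components now {0,5} {1} {2} {3} {4} {6}
1-5 (3): add. Components now {0,1,5} {2} {3} {4} {6}
0-2 (7): add. Components now {0,1,2,5} {3} {4} {6}
0-6 (7): add. Components now {0,1,2,5,6} {3} {4}
1-2 (7): skip — 1 and 2 already connected.
2-3 (7): add. Components now {0,1,2,3,5,6} {4}
3-6 (9): skip — 3 and 6 already connected.
1-4 (12): add. Components now {0,1,2,3,4,5,6}
Edges rejected before the tree was complete: 2.

2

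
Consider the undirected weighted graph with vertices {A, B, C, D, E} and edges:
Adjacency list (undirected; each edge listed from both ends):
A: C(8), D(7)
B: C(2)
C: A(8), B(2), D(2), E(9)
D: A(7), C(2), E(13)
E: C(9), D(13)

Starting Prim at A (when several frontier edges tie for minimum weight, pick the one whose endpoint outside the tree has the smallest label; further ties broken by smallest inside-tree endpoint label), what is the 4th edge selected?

Grow the tree from A using Prim:
Step 1: frontier [A D 7, A C 8] → take A D (7); add D.
Step 2: frontier [A C 8, C D 2, D E 13] → take C D (2); add C.
Step 3: frontier [B C 2, C E 9, D E 13] → take B C (2); add B.
Step 4: frontier [C E 9, D E 13] → take C E (9); add E.
The 4th edge added is C E.

C-E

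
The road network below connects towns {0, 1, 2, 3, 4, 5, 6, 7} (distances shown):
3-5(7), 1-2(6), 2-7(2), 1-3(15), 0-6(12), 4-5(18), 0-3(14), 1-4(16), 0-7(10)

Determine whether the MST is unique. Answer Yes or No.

Sort edges by weight, then run Kruskal:
2-7 (2): add — endpoints in different components.
1-2 (6): add — endpoints in different components.
3-5 (7): add — endpoints in different components.
0-7 (10): add — endpoints in different components.
0-6 (12): add — endpoints in different components.
0-3 (14): add — endpoints in different components.
1-3 (15): skip — 1 and 3 already connected.
1-4 (16): add — endpoints in different components.
Every non-tree edge has weight strictly greater than the heaviest edge on the tree path between its endpoints, so the MST is unique.

Yes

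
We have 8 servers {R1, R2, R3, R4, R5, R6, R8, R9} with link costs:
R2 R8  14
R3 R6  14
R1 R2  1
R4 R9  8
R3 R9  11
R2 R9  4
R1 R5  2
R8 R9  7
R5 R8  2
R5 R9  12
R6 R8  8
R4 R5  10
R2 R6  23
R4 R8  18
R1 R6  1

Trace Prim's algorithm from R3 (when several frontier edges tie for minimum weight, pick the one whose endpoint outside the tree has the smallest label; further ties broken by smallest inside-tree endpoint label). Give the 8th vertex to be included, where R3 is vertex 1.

Prim, starting at R3.
Step 1: cheapest edge leaving the tree is R3 R9 (11); add R9.
Step 2: cheapest edge leaving the tree is R2 R9 (4); add R2.
Step 3: cheapest edge leaving the tree is R1 R2 (1); add R1.
Step 4: cheapest edge leaving the tree is R1 R6 (1); add R6.
Step 5: cheapest edge leaving the tree is R1 R5 (2); add R5.
Step 6: cheapest edge leaving the tree is R5 R8 (2); add R8.
Step 7: cheapest edge leaving the tree is R4 R9 (8); add R4.
Vertex order: R3, R9, R2, R1, R6, R5, R8, R4. The 8th vertex is R4.

R4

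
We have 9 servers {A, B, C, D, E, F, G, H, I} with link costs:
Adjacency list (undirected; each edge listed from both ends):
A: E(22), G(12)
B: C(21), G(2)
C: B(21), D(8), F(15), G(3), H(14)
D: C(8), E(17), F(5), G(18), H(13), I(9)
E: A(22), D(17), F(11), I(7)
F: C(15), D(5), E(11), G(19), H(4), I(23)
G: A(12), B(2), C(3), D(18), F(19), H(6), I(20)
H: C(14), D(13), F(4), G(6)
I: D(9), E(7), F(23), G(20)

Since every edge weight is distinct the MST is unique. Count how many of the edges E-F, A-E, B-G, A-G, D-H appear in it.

Kruskal: consider edges lightest-first.
B-G (2): add — endpoints in different components.
C-G (3): add — endpoints in different components.
F-H (4): add — endpoints in different components.
D-F (5): add — endpoints in different components.
G-H (6): add — endpoints in different components.
E-I (7): add — endpoints in different components.
C-D (8): skip — C and D already connected.
D-I (9): add — endpoints in different components.
E-F (11): skip — E and F already connected.
A-G (12): add — endpoints in different components.
MST edge set: {B-G, C-G, F-H, D-F, G-H, E-I, D-I, A-G}.
Of the listed edges, {B-G, A-G} are in the MST → 2.

2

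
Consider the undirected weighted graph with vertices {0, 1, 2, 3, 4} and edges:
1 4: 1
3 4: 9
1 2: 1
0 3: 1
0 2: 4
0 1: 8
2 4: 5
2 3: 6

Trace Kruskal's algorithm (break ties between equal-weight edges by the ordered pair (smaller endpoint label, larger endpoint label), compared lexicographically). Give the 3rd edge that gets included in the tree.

Sort edges by weight, then run Kruskal:
0 3 (1): add. Components now {0,3} {1} {2} {4}
1 2 (1): add. Components now {0,3} {1,2} {4}
1 4 (1): add. Components now {0,3} {1,2,4}
0 2 (4): add. Components now {0,1,2,3,4}
The 3rd edge added is 1 4.

1-4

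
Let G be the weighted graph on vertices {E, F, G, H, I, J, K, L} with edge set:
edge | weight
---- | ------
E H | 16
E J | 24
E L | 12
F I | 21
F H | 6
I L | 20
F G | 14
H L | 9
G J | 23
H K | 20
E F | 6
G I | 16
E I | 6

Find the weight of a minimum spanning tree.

84

Grow the tree from L using Prim:
Step 1: cheapest edge leaving the tree is H L (9); add H.
Step 2: cheapest edge leaving the tree is F H (6); add F.
Step 3: cheapest edge leaving the tree is E F (6); add E.
Step 4: cheapest edge leaving the tree is E I (6); add I.
Step 5: cheapest edge leaving the tree is F G (14); add G.
Step 6: cheapest edge leaving the tree is H K (20); add K.
Step 7: cheapest edge leaving the tree is G J (23); add J.
MST edges: H L, F H, E F, E I, F G, H K, G J; total weight 9+6+6+6+14+20+23 = 84.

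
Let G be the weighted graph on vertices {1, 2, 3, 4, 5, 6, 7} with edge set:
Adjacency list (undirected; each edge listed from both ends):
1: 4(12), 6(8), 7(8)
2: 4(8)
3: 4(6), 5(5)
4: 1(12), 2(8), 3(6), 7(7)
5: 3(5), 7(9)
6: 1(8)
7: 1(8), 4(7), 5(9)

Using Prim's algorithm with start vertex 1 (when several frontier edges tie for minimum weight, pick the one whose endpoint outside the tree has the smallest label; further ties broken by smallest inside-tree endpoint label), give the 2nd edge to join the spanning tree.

Prim's algorithm from 1:
Step 1: frontier [1—6 8, 1—7 8, 1—4 12] → take 1—6 (8); add 6.
Step 2: frontier [1—7 8, 1—4 12] → take 1—7 (8); add 7.
Step 3: frontier [1—4 12, 4—7 7, 5—7 9] → take 4—7 (7); add 4.
Step 4: frontier [3—4 6, 2—4 8, 5—7 9] → take 3—4 (6); add 3.
Step 5: frontier [3—5 5, 2—4 8, 5—7 9] → take 3—5 (5); add 5.
Step 6: frontier [2—4 8] → take 2—4 (8); add 2.
The 2nd edge added is 1—7.

1-7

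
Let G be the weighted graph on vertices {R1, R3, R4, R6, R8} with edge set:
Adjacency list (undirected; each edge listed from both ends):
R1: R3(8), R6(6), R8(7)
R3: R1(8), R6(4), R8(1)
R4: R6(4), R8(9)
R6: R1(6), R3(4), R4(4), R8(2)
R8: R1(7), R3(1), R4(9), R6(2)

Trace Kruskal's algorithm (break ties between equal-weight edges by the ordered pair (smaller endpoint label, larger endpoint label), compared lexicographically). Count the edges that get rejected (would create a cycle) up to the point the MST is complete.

Kruskal's algorithm — process edges by increasing weight (ties by edge label):
R3-R8 (1): add. Components now {R6} {R1} {R3,R8} {R4}
R6-R8 (2): add. Components now {R3,R6,R8} {R1} {R4}
R3-R6 (4): skip — R6 and R3 already connected.
R4-R6 (4): add. Components now {R3,R4,R6,R8} {R1}
R1-R6 (6): add. Components now {R1,R3,R4,R6,R8}
Edges rejected before the tree was complete: 1.

1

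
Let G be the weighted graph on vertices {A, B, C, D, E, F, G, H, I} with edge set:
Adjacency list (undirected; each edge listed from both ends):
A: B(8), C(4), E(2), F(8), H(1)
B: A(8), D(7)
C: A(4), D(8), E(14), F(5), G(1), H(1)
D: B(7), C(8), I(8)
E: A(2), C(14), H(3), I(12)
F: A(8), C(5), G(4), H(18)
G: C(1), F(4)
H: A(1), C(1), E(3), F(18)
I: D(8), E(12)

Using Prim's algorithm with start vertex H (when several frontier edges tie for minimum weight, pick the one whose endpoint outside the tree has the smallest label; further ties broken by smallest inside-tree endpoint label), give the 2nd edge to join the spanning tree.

C-H

Prim's algorithm from H:
Step 1: cheapest edge leaving the tree is A—H (1); add A.
Step 2: cheapest edge leaving the tree is C—H (1); add C.
Step 3: cheapest edge leaving the tree is C—G (1); add G.
Step 4: cheapest edge leaving the tree is A—E (2); add E.
Step 5: cheapest edge leaving the tree is F—G (4); add F.
Step 6: cheapest edge leaving the tree is A—B (8); add B.
Step 7: cheapest edge leaving the tree is B—D (7); add D.
Step 8: cheapest edge leaving the tree is D—I (8); add I.
The 2nd edge added is C—H.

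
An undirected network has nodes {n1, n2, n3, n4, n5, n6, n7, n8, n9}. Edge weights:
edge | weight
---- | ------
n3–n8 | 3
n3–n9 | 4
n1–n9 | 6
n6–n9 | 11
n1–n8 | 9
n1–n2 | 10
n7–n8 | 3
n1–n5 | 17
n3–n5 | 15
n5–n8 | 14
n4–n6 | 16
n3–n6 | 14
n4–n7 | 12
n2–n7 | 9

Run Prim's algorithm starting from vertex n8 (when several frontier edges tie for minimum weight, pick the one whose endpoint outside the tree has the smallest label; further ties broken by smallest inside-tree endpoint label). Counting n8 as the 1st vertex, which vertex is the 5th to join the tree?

Prim's algorithm from n8:
Step 1: frontier [n3–n8 3, n7–n8 3, n1–n8 9, n5–n8 14] → take n3–n8 (3); add n3.
Step 2: frontier [n3–n9 4, n3–n6 14, n3–n5 15, n7–n8 3, n1–n8 9, n5–n8 14] → take n7–n8 (3); add n7.
Step 3: frontier [n3–n9 4, n3–n6 14, n3–n5 15, n2–n7 9, n4–n7 12, n1–n8 9, n5–n8 14] → take n3–n9 (4); add n9.
Step 4: frontier [n3–n6 14, n3–n5 15, n2–n7 9, n4–n7 12, n1–n8 9, n5–n8 14, n1–n9 6, n6–n9 11] → take n1–n9 (6); add n1.
Step 5: frontier [n1–n2 10, n1–n5 17, n3–n6 14, n3–n5 15, n2–n7 9, n4–n7 12, n5–n8 14, n6–n9 11] → take n2–n7 (9); add n2.
Step 6: frontier [n1–n5 17, n3–n6 14, n3–n5 15, n4–n7 12, n5–n8 14, n6–n9 11] → take n6–n9 (11); add n6.
Step 7: frontier [n1–n5 17, n3–n5 15, n4–n6 16, n4–n7 12, n5–n8 14] → take n4–n7 (12); add n4.
Step 8: frontier [n1–n5 17, n3–n5 15, n5–n8 14] → take n5–n8 (14); add n5.
Vertex order: n8, n3, n7, n9, n1, n2, n6, n4, n5. The 5th vertex is n1.

n1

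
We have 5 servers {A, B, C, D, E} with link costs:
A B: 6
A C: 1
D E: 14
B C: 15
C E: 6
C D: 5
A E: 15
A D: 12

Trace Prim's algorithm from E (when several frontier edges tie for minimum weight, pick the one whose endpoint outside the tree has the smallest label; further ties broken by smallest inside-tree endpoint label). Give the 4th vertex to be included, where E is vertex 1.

Grow the tree from E using Prim:
Step 1: frontier [C E 6, D E 14, A E 15] → take C E (6); add C.
Step 2: frontier [A C 1, C D 5, B C 15, D E 14, A E 15] → take A C (1); add A.
Step 3: frontier [A B 6, A D 12, C D 5, B C 15, D E 14] → take C D (5); add D.
Step 4: frontier [A B 6, B C 15] → take A B (6); add B.
Vertex order: E, C, A, D, B. The 4th vertex is D.

D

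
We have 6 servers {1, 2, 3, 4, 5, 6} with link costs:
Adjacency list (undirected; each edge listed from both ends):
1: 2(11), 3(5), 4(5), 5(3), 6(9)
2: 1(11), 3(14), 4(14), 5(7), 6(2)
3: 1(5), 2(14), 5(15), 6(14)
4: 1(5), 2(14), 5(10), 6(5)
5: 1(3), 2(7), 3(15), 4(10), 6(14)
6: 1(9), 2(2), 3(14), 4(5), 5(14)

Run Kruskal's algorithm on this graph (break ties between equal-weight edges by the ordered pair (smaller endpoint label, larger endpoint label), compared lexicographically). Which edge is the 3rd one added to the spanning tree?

Kruskal: consider edges lightest-first.
2—6 (2): add — endpoints in different components.
1—5 (3): add — endpoints in different components.
1—3 (5): add — endpoints in different components.
1—4 (5): add — endpoints in different components.
4—6 (5): add — endpoints in different components.
The 3rd edge added is 1—3.

1-3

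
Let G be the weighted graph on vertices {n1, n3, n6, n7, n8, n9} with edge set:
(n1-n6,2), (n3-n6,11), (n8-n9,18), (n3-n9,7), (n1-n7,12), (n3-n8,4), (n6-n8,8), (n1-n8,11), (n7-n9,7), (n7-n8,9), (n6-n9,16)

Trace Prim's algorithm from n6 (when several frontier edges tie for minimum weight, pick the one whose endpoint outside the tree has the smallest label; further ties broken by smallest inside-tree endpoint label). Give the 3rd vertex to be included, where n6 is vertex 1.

n8

Grow the tree from n6 using Prim:
Step 1: frontier [n1-n6 2, n6-n8 8, n3-n6 11, n6-n9 16] → take n1-n6 (2); add n1.
Step 2: frontier [n1-n8 11, n1-n7 12, n6-n8 8, n3-n6 11, n6-n9 16] → take n6-n8 (8); add n8.
Step 3: frontier [n1-n7 12, n3-n6 11, n6-n9 16, n3-n8 4, n7-n8 9, n8-n9 18] → take n3-n8 (4); add n3.
Step 4: frontier [n1-n7 12, n3-n9 7, n6-n9 16, n7-n8 9, n8-n9 18] → take n3-n9 (7); add n9.
Step 5: frontier [n1-n7 12, n7-n8 9, n7-n9 7] → take n7-n9 (7); add n7.
Vertex order: n6, n1, n8, n3, n9, n7. The 3rd vertex is n8.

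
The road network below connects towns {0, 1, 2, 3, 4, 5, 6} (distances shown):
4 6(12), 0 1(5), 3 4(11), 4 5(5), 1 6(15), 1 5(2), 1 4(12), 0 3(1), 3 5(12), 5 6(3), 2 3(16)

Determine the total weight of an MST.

32

Kruskal: consider edges lightest-first.
0 3 (1): add. Components now {0,3} {1} {2} {4} {5} {6}
1 5 (2): add. Components now {0,3} {1,5} {2} {4} {6}
5 6 (3): add. Components now {0,3} {1,5,6} {2} {4}
0 1 (5): add. Components now {0,1,3,5,6} {2} {4}
4 5 (5): add. Components now {0,1,3,4,5,6} {2}
3 4 (11): skip — 3 and 4 already connected.
1 4 (12): skip — 1 and 4 already connected.
3 5 (12): skip — 3 and 5 already connected.
4 6 (12): skip — 4 and 6 already connected.
1 6 (15): skip — 1 and 6 already connected.
2 3 (16): add. Components now {0,1,2,3,4,5,6}
MST edges: 0 3, 1 5, 5 6, 0 1, 4 5, 2 3; total weight 1+2+3+5+5+16 = 32.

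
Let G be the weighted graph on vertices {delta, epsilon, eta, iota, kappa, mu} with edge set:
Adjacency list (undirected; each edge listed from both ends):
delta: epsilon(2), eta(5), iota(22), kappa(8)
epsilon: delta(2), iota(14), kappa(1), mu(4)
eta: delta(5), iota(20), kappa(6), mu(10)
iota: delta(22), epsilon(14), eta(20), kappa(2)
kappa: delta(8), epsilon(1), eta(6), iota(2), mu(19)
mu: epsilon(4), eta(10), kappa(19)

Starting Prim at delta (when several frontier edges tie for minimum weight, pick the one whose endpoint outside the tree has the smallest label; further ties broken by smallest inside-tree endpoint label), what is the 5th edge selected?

delta-eta

Prim, starting at delta.
Step 1: frontier [delta–epsilon 2, delta–eta 5, delta–kappa 8, delta–iota 22] → take delta–epsilon (2); add epsilon.
Step 2: frontier [delta–eta 5, delta–kappa 8, delta–iota 22, epsilon–kappa 1, epsilon–mu 4, epsilon–iota 14] → take epsilon–kappa (1); add kappa.
Step 3: frontier [delta–eta 5, delta–iota 22, epsilon–mu 4, epsilon–iota 14, iota–kappa 2, eta–kappa 6, kappa–mu 19] → take iota–kappa (2); add iota.
Step 4: frontier [delta–eta 5, epsilon–mu 4, eta–iota 20, eta–kappa 6, kappa–mu 19] → take epsilon–mu (4); add mu.
Step 5: frontier [delta–eta 5, eta–iota 20, eta–kappa 6, eta–mu 10] → take delta–eta (5); add eta.
The 5th edge added is delta–eta.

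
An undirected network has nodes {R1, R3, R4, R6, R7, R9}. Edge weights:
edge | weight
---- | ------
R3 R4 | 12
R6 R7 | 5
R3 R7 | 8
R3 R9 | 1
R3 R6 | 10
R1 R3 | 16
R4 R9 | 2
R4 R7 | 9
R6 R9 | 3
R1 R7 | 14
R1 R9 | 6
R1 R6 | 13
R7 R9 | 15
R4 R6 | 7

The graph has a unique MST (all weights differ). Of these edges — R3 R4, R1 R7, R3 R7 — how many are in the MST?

Sort edges by weight, then run Kruskal:
R3 R9 (1): add — endpoints in different components.
R4 R9 (2): add — endpoints in different components.
R6 R9 (3): add — endpoints in different components.
R6 R7 (5): add — endpoints in different components.
R1 R9 (6): add — endpoints in different components.
MST edge set: {R3 R9, R4 R9, R6 R9, R6 R7, R1 R9}.
Of the listed edges, {} are in the MST → 0.

0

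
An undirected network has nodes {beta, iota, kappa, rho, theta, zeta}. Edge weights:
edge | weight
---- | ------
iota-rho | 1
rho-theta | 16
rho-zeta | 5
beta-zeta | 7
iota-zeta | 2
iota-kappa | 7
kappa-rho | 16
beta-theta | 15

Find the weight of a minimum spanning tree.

Prim, starting at zeta.
Step 1: cheapest edge leaving the tree is iota-zeta (2); add iota.
Step 2: cheapest edge leaving the tree is iota-rho (1); add rho.
Step 3: cheapest edge leaving the tree is beta-zeta (7); add beta.
Step 4: cheapest edge leaving the tree is iota-kappa (7); add kappa.
Step 5: cheapest edge leaving the tree is beta-theta (15); add theta.
MST edges: iota-zeta, iota-rho, beta-zeta, iota-kappa, beta-theta; total weight 2+1+7+7+15 = 32.

32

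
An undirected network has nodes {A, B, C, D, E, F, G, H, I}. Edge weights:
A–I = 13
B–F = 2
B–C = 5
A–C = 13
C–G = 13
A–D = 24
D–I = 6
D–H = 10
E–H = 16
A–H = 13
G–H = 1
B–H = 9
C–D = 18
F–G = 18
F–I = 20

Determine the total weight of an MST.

62

Kruskal's algorithm — process edges by increasing weight (ties by edge label):
G–H (1): add — endpoints in different components.
B–F (2): add — endpoints in different components.
B–C (5): add — endpoints in different components.
D–I (6): add — endpoints in different components.
B–H (9): add — endpoints in different components.
D–H (10): add — endpoints in different components.
A–C (13): add — endpoints in different components.
A–H (13): skip — A and H already connected.
A–I (13): skip — A and I already connected.
C–G (13): skip — C and G already connected.
E–H (16): add — endpoints in different components.
MST edges: G–H, B–F, B–C, D–I, B–H, D–H, A–C, E–H; total weight 1+2+5+6+9+10+13+16 = 62.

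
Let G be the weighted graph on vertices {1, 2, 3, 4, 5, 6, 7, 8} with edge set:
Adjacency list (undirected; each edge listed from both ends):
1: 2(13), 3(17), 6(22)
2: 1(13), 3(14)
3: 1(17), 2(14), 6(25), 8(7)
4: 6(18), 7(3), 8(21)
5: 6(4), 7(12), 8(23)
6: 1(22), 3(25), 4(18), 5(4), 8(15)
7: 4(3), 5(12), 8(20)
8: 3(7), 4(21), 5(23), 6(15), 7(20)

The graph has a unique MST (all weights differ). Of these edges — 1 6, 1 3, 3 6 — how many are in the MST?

0

Sort edges by weight, then run Kruskal:
4 7 (3): add — endpoints in different components.
5 6 (4): add — endpoints in different components.
3 8 (7): add — endpoints in different components.
5 7 (12): add — endpoints in different components.
1 2 (13): add — endpoints in different components.
2 3 (14): add — endpoints in different components.
6 8 (15): add — endpoints in different components.
MST edge set: {4 7, 5 6, 3 8, 5 7, 1 2, 2 3, 6 8}.
Of the listed edges, {} are in the MST → 0.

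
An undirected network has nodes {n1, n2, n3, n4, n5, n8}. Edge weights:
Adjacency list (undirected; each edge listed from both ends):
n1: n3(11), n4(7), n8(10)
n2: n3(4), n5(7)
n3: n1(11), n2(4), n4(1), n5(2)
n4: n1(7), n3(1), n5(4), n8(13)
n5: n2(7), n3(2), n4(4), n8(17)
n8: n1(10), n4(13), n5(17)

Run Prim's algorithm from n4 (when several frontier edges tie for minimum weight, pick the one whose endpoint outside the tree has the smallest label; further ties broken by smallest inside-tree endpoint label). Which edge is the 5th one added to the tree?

Prim's algorithm from n4:
Step 1: cheapest edge leaving the tree is n3—n4 (1); add n3.
Step 2: cheapest edge leaving the tree is n3—n5 (2); add n5.
Step 3: cheapest edge leaving the tree is n2—n3 (4); add n2.
Step 4: cheapest edge leaving the tree is n1—n4 (7); add n1.
Step 5: cheapest edge leaving the tree is n1—n8 (10); add n8.
The 5th edge added is n1—n8.

n1-n8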